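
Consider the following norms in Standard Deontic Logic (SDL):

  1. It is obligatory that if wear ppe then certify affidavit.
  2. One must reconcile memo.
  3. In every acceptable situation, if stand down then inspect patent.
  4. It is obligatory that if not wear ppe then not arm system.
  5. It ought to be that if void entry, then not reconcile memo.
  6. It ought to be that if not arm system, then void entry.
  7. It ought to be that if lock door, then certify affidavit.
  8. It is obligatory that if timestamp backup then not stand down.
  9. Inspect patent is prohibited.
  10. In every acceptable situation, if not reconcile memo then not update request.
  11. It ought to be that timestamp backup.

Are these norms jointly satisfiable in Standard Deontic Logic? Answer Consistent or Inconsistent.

Consistent

Premise 3 is O(stand_down → inspect_patent), but O(stand_down) is not derivable from the premises, so it does not yield O(inspect_patent).
So O(inspect_patent) is not derivable, and the apparent clash with O(¬inspect_patent) does not arise.
A world satisfying every obligation exists (e.g. arm_system=true, certify_affidavit=true, inspect_patent=false, lock_door=false, reconcile_memo=true, stand_down=false, timestamp_backup=true, update_request=false, void_entry=false, wear_ppe=true); no atom is both obligatory and forbidden, so the set is consistent.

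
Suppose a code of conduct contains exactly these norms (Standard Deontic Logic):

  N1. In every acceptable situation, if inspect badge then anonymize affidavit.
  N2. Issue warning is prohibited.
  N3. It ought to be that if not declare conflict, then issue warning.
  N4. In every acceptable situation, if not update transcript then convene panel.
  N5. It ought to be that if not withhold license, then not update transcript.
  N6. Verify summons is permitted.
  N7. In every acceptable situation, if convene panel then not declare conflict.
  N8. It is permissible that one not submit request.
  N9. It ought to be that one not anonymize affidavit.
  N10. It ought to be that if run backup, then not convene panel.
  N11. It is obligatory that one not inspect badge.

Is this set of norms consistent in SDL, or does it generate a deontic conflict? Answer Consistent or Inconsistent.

Premise 1 is O(inspect_badge → anonymize_affidavit), but O(inspect_badge) is not derivable from the premises, so it does not yield O(anonymize_affidavit).
So O(anonymize_affidavit) is not derivable, and the apparent clash with O(¬anonymize_affidavit) does not arise.
A world satisfying every obligation exists (e.g. anonymize_affidavit=false, convene_panel=false, declare_conflict=true, inspect_badge=false, issue_warning=false, run_backup=false, submit_request=false, update_transcript=true, verify_summons=false, withhold_license=true); no atom is both obligatory and forbidden, so the set is consistent.

Consistent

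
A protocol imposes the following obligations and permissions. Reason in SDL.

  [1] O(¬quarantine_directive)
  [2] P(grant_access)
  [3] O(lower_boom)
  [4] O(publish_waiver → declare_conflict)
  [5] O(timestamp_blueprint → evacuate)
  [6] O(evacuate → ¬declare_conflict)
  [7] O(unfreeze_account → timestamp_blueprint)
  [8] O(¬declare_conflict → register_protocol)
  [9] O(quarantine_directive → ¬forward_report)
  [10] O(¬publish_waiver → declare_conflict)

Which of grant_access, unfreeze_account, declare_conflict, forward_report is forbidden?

unfreeze_account

Premises 4 and 10 are O(publish_waiver → declare_conflict) and O(¬publish_waiver → declare_conflict); every ideal world satisfies publish_waiver or ¬publish_waiver, so in either case declare_conflict holds — hence O(declare_conflict).
Premise 6, O(evacuate → ¬declare_conflict), contraposes to O(declare_conflict → ¬evacuate); with O(declare_conflict) we get O(¬evacuate).
Premise 5, O(timestamp_blueprint → evacuate), contraposes to O(¬evacuate → ¬timestamp_blueprint); with O(¬evacuate) we get O(¬timestamp_blueprint).
The contrapositive of premise 7 (O(unfreeze_account → timestamp_blueprint)) is O(¬timestamp_blueprint → ¬unfreeze_account), and O(¬timestamp_blueprint) is already established, so O(¬unfreeze_account).
So O(¬unfreeze_account) holds, i.e. unfreeze_account is forbidden. None of the other listed options is forbidden under the premises.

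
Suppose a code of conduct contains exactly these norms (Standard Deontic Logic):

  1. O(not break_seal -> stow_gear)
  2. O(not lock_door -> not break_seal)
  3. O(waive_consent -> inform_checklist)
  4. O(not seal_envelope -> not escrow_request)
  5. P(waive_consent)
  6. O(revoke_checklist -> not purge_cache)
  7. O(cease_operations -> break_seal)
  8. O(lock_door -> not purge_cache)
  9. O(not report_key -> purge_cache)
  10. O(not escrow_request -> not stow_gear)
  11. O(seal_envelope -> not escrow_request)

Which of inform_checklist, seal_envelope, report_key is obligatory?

Premises 4 and 11 cover both cases: O(not seal_envelope -> not escrow_request) and O(seal_envelope -> not escrow_request). Since not seal_envelope ∨ seal_envelope is a tautology, O(not escrow_request) follows.
With premise 10, O(not escrow_request -> not stow_gear), the K-axiom yields O(not stow_gear).
Premise 1 is O(not break_seal -> stow_gear); contrapositively O(not stow_gear -> break_seal). Since O(not stow_gear) holds, K gives O(break_seal).
Premise 2, O(not lock_door -> not break_seal), contraposes to O(break_seal -> lock_door); with O(break_seal) we get O(lock_door).
With premise 8, O(lock_door -> not purge_cache), the K-axiom yields O(not purge_cache).
The contrapositive of premise 9 (O(not report_key -> purge_cache)) is O(not purge_cache -> report_key), and O(not purge_cache) is already established, so O(report_key).
So O(report_key) holds — report_key is obligatory. None of the other listed options is made obligatory by any chain of premises.

report_key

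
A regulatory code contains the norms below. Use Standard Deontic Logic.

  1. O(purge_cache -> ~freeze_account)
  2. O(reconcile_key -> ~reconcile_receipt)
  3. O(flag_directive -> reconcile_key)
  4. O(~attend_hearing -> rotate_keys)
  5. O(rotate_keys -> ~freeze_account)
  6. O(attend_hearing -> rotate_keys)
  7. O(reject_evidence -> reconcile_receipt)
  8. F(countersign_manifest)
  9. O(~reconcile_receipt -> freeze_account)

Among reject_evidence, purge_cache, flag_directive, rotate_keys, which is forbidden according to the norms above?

flag_directive

By case analysis on attend_hearing: premise 6 gives O(attend_hearing -> rotate_keys) and premise 4 gives O(~attend_hearing -> rotate_keys), so O(rotate_keys) either way.
From O(rotate_keys) and premise 5, O(rotate_keys -> ~freeze_account), we obtain O(~freeze_account).
Premise 9, O(~reconcile_receipt -> freeze_account), contraposes to O(~freeze_account -> reconcile_receipt); with O(~freeze_account) we get O(reconcile_receipt).
Premise 2, O(reconcile_key -> ~reconcile_receipt), contraposes to O(reconcile_receipt -> ~reconcile_key); with O(reconcile_receipt) we get O(~reconcile_key).
The contrapositive of premise 3 (O(flag_directive -> reconcile_key)) is O(~reconcile_key -> ~flag_directive), and O(~reconcile_key) is already established, so O(~flag_directive).
So O(~flag_directive) holds, i.e. flag_directive is forbidden. None of the other listed options is forbidden under the premises.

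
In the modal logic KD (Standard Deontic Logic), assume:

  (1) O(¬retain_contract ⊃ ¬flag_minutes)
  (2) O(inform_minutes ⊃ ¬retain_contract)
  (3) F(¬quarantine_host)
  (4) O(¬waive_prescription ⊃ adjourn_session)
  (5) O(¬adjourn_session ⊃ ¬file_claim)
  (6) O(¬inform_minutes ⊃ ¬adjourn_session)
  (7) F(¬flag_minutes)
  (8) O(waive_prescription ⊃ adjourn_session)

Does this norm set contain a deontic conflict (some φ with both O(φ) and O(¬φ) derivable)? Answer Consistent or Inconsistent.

Inconsistent

By case analysis on waive_prescription: premise 8 gives O(waive_prescription ⊃ adjourn_session) and premise 4 gives O(¬waive_prescription ⊃ adjourn_session), so O(adjourn_session) either way.
Premise 6 is O(¬inform_minutes ⊃ ¬adjourn_session); contrapositively O(adjourn_session ⊃ inform_minutes). Since O(adjourn_session) holds, K gives O(inform_minutes).
Premise 2 is O(inform_minutes ⊃ ¬retain_contract); since O(inform_minutes), deontic closure gives O(¬retain_contract).
Premise 1 is O(¬retain_contract ⊃ ¬flag_minutes); since O(¬retain_contract), deontic closure gives O(¬flag_minutes).
Yet premise 7 is F(¬flag_minutes), i.e. O(flag_minutes).
We now have both O(¬flag_minutes) and O(flag_minutes) — flag_minutes is simultaneously obligatory and forbidden, violating the D-axiom.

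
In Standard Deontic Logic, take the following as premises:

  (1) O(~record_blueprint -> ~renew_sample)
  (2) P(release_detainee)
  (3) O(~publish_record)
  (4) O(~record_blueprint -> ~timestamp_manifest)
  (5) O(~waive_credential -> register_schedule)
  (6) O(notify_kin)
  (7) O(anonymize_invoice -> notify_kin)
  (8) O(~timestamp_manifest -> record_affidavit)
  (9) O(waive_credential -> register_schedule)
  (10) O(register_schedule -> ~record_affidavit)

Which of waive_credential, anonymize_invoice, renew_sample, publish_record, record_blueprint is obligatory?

record_blueprint

By case analysis on ~waive_credential: premise 5 gives O(~waive_credential -> register_schedule) and premise 9 gives O(waive_credential -> register_schedule), so O(register_schedule) either way.
With premise 10, O(register_schedule -> ~record_affidavit), the K-axiom yields O(~record_affidavit).
Premise 8 is O(~timestamp_manifest -> record_affidavit); contrapositively O(~record_affidavit -> timestamp_manifest). Since O(~record_affidavit) holds, K gives O(timestamp_manifest).
Premise 4 is O(~record_blueprint -> ~timestamp_manifest); contrapositively O(timestamp_manifest -> record_blueprint). Since O(timestamp_manifest) holds, K gives O(record_blueprint).
So O(record_blueprint) holds — record_blueprint is obligatory. None of the other listed options is made obligatory by any chain of premises.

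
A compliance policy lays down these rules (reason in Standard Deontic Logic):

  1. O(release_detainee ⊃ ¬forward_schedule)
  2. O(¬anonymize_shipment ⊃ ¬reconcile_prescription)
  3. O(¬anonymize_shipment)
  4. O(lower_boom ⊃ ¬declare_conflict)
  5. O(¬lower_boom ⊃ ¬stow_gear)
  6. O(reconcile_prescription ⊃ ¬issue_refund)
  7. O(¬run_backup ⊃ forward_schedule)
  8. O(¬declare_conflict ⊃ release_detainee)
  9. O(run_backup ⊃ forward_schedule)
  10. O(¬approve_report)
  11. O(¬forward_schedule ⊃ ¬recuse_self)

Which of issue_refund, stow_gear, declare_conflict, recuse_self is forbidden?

stow_gear

By case analysis on ¬run_backup: premise 7 gives O(¬run_backup ⊃ forward_schedule) and premise 9 gives O(run_backup ⊃ forward_schedule), so O(forward_schedule) either way.
Premise 1, O(release_detainee ⊃ ¬forward_schedule), contraposes to O(forward_schedule ⊃ ¬release_detainee); with O(forward_schedule) we get O(¬release_detainee).
The contrapositive of premise 8 (O(¬declare_conflict ⊃ release_detainee)) is O(¬release_detainee ⊃ declare_conflict), and O(¬release_detainee) is already established, so O(declare_conflict).
Premise 4 is O(lower_boom ⊃ ¬declare_conflict); contrapositively O(declare_conflict ⊃ ¬lower_boom). Since O(declare_conflict) holds, K gives O(¬lower_boom).
From O(¬lower_boom) and premise 5, O(¬lower_boom ⊃ ¬stow_gear), we obtain O(¬stow_gear).
So O(¬stow_gear) holds, i.e. stow_gear is forbidden. None of the other listed options is forbidden under the premises.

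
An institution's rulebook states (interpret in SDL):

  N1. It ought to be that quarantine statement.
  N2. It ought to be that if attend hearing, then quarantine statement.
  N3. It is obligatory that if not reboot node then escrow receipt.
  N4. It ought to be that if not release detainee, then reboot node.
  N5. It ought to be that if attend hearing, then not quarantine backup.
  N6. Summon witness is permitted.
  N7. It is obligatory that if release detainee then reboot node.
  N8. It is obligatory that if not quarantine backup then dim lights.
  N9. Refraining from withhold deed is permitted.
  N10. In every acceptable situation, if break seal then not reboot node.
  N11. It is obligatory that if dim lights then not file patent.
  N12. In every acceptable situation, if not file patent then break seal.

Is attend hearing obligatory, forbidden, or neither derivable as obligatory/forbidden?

By case analysis on release_detainee: premise 7 gives O(release_detainee → reboot_node) and premise 4 gives O(¬release_detainee → reboot_node), so O(reboot_node) either way.
The contrapositive of premise 10 (O(break_seal → ¬reboot_node)) is O(reboot_node → ¬break_seal), and O(reboot_node) is already established, so O(¬break_seal).
Premise 12, O(¬file_patent → break_seal), contraposes to O(¬break_seal → file_patent); with O(¬break_seal) we get O(file_patent).
Premise 11 is O(dim_lights → ¬file_patent); contrapositively O(file_patent → ¬dim_lights). Since O(file_patent) holds, K gives O(¬dim_lights).
The contrapositive of premise 8 (O(¬quarantine_backup → dim_lights)) is O(¬dim_lights → quarantine_backup), and O(¬dim_lights) is already established, so O(quarantine_backup).
The contrapositive of premise 5 (O(attend_hearing → ¬quarantine_backup)) is O(quarantine_backup → ¬attend_hearing), and O(quarantine_backup) is already established, so O(¬attend_hearing).
Premises 1, 2, 3, 6, 9 do not contribute to this derivation.
Thus O(¬attend_hearing), which is F(attend_hearing): attend_hearing is forbidden.

Forbidden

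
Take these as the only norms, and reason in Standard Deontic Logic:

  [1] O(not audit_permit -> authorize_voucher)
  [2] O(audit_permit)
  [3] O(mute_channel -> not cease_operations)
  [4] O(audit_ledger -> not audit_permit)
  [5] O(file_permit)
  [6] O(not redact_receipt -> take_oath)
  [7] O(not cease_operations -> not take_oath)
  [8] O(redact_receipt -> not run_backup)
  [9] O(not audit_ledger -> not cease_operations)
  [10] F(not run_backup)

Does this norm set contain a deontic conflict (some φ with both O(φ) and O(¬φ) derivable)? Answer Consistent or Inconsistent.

Inconsistent

From premise 2 we have O(audit_permit).
Premise 4 is O(audit_ledger -> not audit_permit); contrapositively O(audit_permit -> not audit_ledger). Since O(audit_permit) holds, K gives O(not audit_ledger).
Applying K to premise 9 (O(not audit_ledger -> not cease_operations)) and O(not audit_ledger) yields O(not cease_operations).
Premise 7 is O(not cease_operations -> not take_oath); since O(not cease_operations), deontic closure gives O(not take_oath).
Premise 6 is O(not redact_receipt -> take_oath); contrapositively O(not take_oath -> redact_receipt). Since O(not take_oath) holds, K gives O(redact_receipt).
Premise 8 is O(redact_receipt -> not run_backup); since O(redact_receipt), deontic closure gives O(not run_backup).
But premise 10, F(not run_backup), means O(run_backup).
We now have both O(not run_backup) and O(run_backup) — run_backup is simultaneously obligatory and forbidden, violating the D-axiom.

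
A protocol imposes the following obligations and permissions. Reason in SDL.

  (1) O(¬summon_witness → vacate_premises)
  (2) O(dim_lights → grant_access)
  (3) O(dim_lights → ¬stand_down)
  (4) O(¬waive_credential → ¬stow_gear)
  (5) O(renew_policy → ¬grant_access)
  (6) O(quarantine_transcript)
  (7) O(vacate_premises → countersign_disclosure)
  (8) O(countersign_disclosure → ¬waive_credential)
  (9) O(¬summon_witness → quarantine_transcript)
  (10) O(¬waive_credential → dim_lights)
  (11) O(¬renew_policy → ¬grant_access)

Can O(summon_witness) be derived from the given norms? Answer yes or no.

Premises 5 and 11 cover both cases: O(renew_policy → ¬grant_access) and O(¬renew_policy → ¬grant_access). Since renew_policy ∨ ¬renew_policy is a tautology, O(¬grant_access) follows.
The contrapositive of premise 2 (O(dim_lights → grant_access)) is O(¬grant_access → ¬dim_lights), and O(¬grant_access) is already established, so O(¬dim_lights).
Premise 10, O(¬waive_credential → dim_lights), contraposes to O(¬dim_lights → waive_credential); with O(¬dim_lights) we get O(waive_credential).
Premise 8 is O(countersign_disclosure → ¬waive_credential); contrapositively O(waive_credential → ¬countersign_disclosure). Since O(waive_credential) holds, K gives O(¬countersign_disclosure).
Premise 7, O(vacate_premises → countersign_disclosure), contraposes to O(¬countersign_disclosure → ¬vacate_premises); with O(¬countersign_disclosure) we get O(¬vacate_premises).
Premise 1, O(¬summon_witness → vacate_premises), contraposes to O(¬vacate_premises → summon_witness); with O(¬vacate_premises) we get O(summon_witness).
Premises 3, 4, 6, 9 do not contribute to this derivation.
So O(summon_witness) follows.

Yes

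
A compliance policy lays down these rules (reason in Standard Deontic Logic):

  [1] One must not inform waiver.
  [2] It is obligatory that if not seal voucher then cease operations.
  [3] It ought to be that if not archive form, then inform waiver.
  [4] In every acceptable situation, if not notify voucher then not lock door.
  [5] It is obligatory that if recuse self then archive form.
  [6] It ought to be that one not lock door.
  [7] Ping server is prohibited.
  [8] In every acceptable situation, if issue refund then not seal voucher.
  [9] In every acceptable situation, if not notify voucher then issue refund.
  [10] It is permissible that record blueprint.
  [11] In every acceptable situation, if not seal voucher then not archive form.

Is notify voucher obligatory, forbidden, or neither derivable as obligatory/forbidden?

Premise 1, F(inform_waiver), is equivalent to O(¬inform_waiver).
Premise 3, O(¬archive_form → inform_waiver), contraposes to O(¬inform_waiver → archive_form); with O(¬inform_waiver) we get O(archive_form).
Premise 11, O(¬seal_voucher → ¬archive_form), contraposes to O(archive_form → seal_voucher); with O(archive_form) we get O(seal_voucher).
Premise 8, O(issue_refund → ¬seal_voucher), contraposes to O(seal_voucher → ¬issue_refund); with O(seal_voucher) we get O(¬issue_refund).
Premise 9, O(¬notify_voucher → issue_refund), contraposes to O(¬issue_refund → notify_voucher); with O(¬issue_refund) we get O(notify_voucher).
Premises 2, 4, 5, 6, 7, 10 do not contribute to this derivation.
Hence notify_voucher is obligatory.

Obligatory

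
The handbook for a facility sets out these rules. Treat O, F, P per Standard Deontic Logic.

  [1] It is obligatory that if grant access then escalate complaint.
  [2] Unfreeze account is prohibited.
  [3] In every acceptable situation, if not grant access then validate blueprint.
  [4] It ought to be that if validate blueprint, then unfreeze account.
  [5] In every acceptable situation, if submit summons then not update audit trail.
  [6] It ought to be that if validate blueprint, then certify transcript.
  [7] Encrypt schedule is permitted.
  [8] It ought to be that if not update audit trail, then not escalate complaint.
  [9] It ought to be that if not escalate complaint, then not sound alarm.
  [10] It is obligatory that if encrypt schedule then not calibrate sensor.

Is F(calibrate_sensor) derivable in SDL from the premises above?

Premise 10 is O(encrypt_schedule → ¬calibrate_sensor), but O(encrypt_schedule) is not derivable from the premises (the permission P(encrypt_schedule) asserts only ¬O(¬encrypt_schedule), not O(encrypt_schedule)), so it does not yield O(¬calibrate_sensor).
No other premise forces O(¬calibrate_sensor). An ideal world satisfying every premise can still have calibrate_sensor true, so F(calibrate_sensor) is not derivable.

No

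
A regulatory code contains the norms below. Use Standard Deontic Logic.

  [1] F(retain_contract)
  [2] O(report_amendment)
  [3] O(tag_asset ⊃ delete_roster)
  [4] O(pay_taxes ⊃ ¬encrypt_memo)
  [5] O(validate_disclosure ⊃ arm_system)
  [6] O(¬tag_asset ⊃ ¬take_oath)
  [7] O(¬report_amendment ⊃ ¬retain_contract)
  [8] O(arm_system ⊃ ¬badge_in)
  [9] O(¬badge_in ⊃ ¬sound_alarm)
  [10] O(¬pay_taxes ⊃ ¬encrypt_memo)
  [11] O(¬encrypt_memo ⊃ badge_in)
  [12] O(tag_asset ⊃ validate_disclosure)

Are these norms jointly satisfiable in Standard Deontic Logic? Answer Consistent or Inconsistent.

Consistent

Premise 7 is O(¬report_amendment ⊃ ¬retain_contract); even if O(¬retain_contract) held, inferring O(¬report_amendment) would be affirming the consequent — invalid.
So O(¬report_amendment) is not derivable, and the apparent clash with O(report_amendment) does not arise.
A world satisfying every obligation exists (e.g. arm_system=false, badge_in=true, delete_roster=false, encrypt_memo=false, pay_taxes=false, report_amendment=true, retain_contract=false, sound_alarm=false, tag_asset=false, take_oath=false, validate_disclosure=false); no atom is both obligatory and forbidden, so the set is consistent.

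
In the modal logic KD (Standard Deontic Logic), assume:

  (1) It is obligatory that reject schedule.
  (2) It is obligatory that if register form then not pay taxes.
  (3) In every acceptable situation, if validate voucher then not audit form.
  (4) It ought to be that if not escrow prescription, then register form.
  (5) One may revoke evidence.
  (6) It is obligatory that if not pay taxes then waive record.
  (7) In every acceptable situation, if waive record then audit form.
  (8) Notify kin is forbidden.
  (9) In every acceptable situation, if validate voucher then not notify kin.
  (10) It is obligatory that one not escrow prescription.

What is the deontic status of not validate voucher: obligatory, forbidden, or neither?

Obligatory

Premise 10 gives O(¬escrow_prescription).
With premise 4, O(¬escrow_prescription → register_form), the K-axiom yields O(register_form).
With premise 2, O(register_form → ¬pay_taxes), the K-axiom yields O(¬pay_taxes).
Applying K to premise 6 (O(¬pay_taxes → waive_record)) and O(¬pay_taxes) yields O(waive_record).
From O(waive_record) and premise 7, O(waive_record → audit_form), we obtain O(audit_form).
Premise 3 is O(validate_voucher → ¬audit_form); contrapositively O(audit_form → ¬validate_voucher). Since O(audit_form) holds, K gives O(¬validate_voucher).
Premises 1, 5, 8, 9 do not contribute to this derivation.
Hence ¬validate_voucher is obligatory.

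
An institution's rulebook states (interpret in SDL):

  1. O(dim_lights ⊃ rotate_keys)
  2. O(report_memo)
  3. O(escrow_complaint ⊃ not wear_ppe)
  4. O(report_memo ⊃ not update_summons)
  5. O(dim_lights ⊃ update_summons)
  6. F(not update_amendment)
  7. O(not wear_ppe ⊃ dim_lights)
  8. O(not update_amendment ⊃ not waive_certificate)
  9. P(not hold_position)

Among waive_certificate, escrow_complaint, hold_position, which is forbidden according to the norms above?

escrow_complaint

From premise 2 we have O(report_memo).
Premise 4 is O(report_memo ⊃ not update_summons); since O(report_memo), deontic closure gives O(not update_summons).
Premise 5 is O(dim_lights ⊃ update_summons); contrapositively O(not update_summons ⊃ not dim_lights). Since O(not update_summons) holds, K gives O(not dim_lights).
Premise 7 is O(not wear_ppe ⊃ dim_lights); contrapositively O(not dim_lights ⊃ wear_ppe). Since O(not dim_lights) holds, K gives O(wear_ppe).
Premise 3 is O(escrow_complaint ⊃ not wear_ppe); contrapositively O(wear_ppe ⊃ not escrow_complaint). Since O(wear_ppe) holds, K gives O(not escrow_complaint).
So O(not escrow_complaint) holds, i.e. escrow_complaint is forbidden. None of the other listed options is forbidden under the premises.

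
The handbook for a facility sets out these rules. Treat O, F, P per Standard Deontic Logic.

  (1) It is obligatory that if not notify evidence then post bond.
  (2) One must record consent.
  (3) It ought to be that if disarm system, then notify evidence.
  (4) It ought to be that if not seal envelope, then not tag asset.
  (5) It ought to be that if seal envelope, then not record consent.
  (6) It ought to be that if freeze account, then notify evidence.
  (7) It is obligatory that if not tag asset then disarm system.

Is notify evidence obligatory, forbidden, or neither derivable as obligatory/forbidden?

Obligatory

Premise 2 states O(record_consent) outright.
Premise 5 is O(seal_envelope → ¬record_consent); contrapositively O(record_consent → ¬seal_envelope). Since O(record_consent) holds, K gives O(¬seal_envelope).
Premise 4 is O(¬seal_envelope → ¬tag_asset); since O(¬seal_envelope), deontic closure gives O(¬tag_asset).
With premise 7, O(¬tag_asset → disarm_system), the K-axiom yields O(disarm_system).
Premise 3 is O(disarm_system → notify_evidence); since O(disarm_system), deontic closure gives O(notify_evidence).
Premises 1, 6 do not contribute to this derivation.
Hence notify_evidence is obligatory.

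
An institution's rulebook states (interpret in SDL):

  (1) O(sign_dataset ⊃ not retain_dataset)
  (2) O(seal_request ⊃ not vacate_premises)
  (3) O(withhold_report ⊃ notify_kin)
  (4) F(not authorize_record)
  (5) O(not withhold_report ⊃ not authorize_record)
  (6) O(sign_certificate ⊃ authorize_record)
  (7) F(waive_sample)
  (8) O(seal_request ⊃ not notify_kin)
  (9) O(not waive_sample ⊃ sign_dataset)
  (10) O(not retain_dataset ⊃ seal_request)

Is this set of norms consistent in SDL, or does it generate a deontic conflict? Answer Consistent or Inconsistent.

Premise 4, F(not authorize_record), is equivalent to O(authorize_record).
Premise 5, O(not withhold_report ⊃ not authorize_record), contraposes to O(authorize_record ⊃ withhold_report); with O(authorize_record) we get O(withhold_report).
Applying K to premise 3 (O(withhold_report ⊃ notify_kin)) and O(withhold_report) yields O(notify_kin).
Premise 8 is O(seal_request ⊃ not notify_kin); contrapositively O(notify_kin ⊃ not seal_request). Since O(notify_kin) holds, K gives O(not seal_request).
The contrapositive of premise 10 (O(not retain_dataset ⊃ seal_request)) is O(not seal_request ⊃ retain_dataset), and O(not seal_request) is already established, so O(retain_dataset).
Premise 1, O(sign_dataset ⊃ not retain_dataset), contraposes to O(retain_dataset ⊃ not sign_dataset); with O(retain_dataset) we get O(not sign_dataset).
The contrapositive of premise 9 (O(not waive_sample ⊃ sign_dataset)) is O(not sign_dataset ⊃ waive_sample), and O(not sign_dataset) is already established, so O(waive_sample).
But premise 7, F(waive_sample), means O(not waive_sample).
We now have both O(waive_sample) and O(not waive_sample) — waive_sample is simultaneously obligatory and forbidden, violating the D-axiom.

Inconsistent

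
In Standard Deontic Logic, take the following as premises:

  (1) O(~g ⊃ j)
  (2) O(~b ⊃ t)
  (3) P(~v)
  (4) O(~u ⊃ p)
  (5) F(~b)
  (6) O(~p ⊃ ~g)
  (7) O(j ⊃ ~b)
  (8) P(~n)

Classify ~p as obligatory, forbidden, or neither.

Premise 5 is F(~b), i.e. O(b).
Premise 7 is O(j ⊃ ~b); contrapositively O(b ⊃ ~j). Since O(b) holds, K gives O(~j).
Premise 1, O(~g ⊃ j), contraposes to O(~j ⊃ g); with O(~j) we get O(g).
Premise 6, O(~p ⊃ ~g), contraposes to O(g ⊃ p); with O(g) we get O(p).
Premises 2, 3, 4, 8 do not contribute to this derivation.
Thus O(p), which is F(~p): ~p is forbidden.

Forbidden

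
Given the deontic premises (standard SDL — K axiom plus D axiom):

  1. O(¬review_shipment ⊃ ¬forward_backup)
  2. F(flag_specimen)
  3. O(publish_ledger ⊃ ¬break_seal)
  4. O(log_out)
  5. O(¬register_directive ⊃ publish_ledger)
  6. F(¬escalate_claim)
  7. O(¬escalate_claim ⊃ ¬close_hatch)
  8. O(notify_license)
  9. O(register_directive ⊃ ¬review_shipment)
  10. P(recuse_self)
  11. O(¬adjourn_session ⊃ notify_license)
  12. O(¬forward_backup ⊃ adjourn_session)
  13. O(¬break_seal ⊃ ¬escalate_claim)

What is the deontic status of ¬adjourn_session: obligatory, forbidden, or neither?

F(¬escalate_claim) at premise 6 means O(escalate_claim).
Premise 13, O(¬break_seal ⊃ ¬escalate_claim), contraposes to O(escalate_claim ⊃ break_seal); with O(escalate_claim) we get O(break_seal).
Premise 3 is O(publish_ledger ⊃ ¬break_seal); contrapositively O(break_seal ⊃ ¬publish_ledger). Since O(break_seal) holds, K gives O(¬publish_ledger).
Premise 5 is O(¬register_directive ⊃ publish_ledger); contrapositively O(¬publish_ledger ⊃ register_directive). Since O(¬publish_ledger) holds, K gives O(register_directive).
With premise 9, O(register_directive ⊃ ¬review_shipment), the K-axiom yields O(¬review_shipment).
Premise 1 is O(¬review_shipment ⊃ ¬forward_backup); since O(¬review_shipment), deontic closure gives O(¬forward_backup).
From O(¬forward_backup) and premise 12, O(¬forward_backup ⊃ adjourn_session), we obtain O(adjourn_session).
Premises 2, 4, 7, 8, 10, 11 do not contribute to this derivation.
Thus O(adjourn_session), which is F(¬adjourn_session): ¬adjourn_session is forbidden.

Forbidden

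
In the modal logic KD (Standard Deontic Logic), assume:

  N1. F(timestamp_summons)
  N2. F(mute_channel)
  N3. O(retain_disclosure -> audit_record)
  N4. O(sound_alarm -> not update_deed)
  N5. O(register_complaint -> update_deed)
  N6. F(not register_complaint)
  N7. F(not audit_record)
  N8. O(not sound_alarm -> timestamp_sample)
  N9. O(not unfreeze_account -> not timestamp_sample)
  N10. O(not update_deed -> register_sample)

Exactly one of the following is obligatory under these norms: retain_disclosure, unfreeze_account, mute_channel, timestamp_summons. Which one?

unfreeze_account

Premise 6 is F(not register_complaint), i.e. O(register_complaint).
From O(register_complaint) and premise 5, O(register_complaint -> update_deed), we obtain O(update_deed).
Premise 4, O(sound_alarm -> not update_deed), contraposes to O(update_deed -> not sound_alarm); with O(update_deed) we get O(not sound_alarm).
Premise 8 is O(not sound_alarm -> timestamp_sample); since O(not sound_alarm), deontic closure gives O(timestamp_sample).
Premise 9 is O(not unfreeze_account -> not timestamp_sample); contrapositively O(timestamp_sample -> unfreeze_account). Since O(timestamp_sample) holds, K gives O(unfreeze_account).
So O(unfreeze_account) holds — unfreeze_account is obligatory. None of the other listed options is made obligatory by any chain of premises.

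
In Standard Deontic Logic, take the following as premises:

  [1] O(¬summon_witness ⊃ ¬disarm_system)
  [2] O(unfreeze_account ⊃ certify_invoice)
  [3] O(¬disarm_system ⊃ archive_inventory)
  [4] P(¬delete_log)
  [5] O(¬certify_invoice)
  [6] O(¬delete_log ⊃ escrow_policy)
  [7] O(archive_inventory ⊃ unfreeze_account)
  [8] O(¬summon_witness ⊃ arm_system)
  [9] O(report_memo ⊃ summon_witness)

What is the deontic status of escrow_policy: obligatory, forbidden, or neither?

Neither

Premise 6 is O(¬delete_log ⊃ escrow_policy), but O(¬delete_log) is not derivable from the premises (the permission P(¬delete_log) asserts only ¬O(delete_log), not O(¬delete_log)), so it does not yield O(escrow_policy).
No premise or chain of K-axiom applications forces O(escrow_policy), and none forces O(¬escrow_policy). So escrow_policy is neither obligatory nor forbidden under these norms.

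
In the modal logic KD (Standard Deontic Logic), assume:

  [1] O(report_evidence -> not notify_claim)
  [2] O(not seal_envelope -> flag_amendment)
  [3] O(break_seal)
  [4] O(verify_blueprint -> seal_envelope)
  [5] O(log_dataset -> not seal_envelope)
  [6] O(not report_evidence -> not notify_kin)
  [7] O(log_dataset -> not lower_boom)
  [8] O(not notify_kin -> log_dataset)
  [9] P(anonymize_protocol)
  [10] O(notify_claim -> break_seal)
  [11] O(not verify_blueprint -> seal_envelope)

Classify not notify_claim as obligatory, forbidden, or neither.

By case analysis on not verify_blueprint: premise 11 gives O(not verify_blueprint -> seal_envelope) and premise 4 gives O(verify_blueprint -> seal_envelope), so O(seal_envelope) either way.
Premise 5 is O(log_dataset -> not seal_envelope); contrapositively O(seal_envelope -> not log_dataset). Since O(seal_envelope) holds, K gives O(not log_dataset).
The contrapositive of premise 8 (O(not notify_kin -> log_dataset)) is O(not log_dataset -> notify_kin), and O(not log_dataset) is already established, so O(notify_kin).
The contrapositive of premise 6 (O(not report_evidence -> not notify_kin)) is O(notify_kin -> report_evidence), and O(notify_kin) is already established, so O(report_evidence).
Premise 1 is O(report_evidence -> not notify_claim); since O(report_evidence), deontic closure gives O(not notify_claim).
Premises 2, 3, 7, 9, 10 do not contribute to this derivation.
Hence not notify_claim is obligatory.

Obligatory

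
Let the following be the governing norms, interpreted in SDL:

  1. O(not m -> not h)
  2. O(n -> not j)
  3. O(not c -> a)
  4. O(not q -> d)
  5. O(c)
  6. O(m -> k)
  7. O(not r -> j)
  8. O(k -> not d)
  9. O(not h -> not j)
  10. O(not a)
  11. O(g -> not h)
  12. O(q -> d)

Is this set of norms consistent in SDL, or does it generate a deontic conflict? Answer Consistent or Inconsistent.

Premise 3 is O(not c -> a), but O(not c) is not derivable from the premises, so it does not yield O(a).
So O(a) is not derivable, and the apparent clash with O(not a) does not arise.
A world satisfying every obligation exists (e.g. a=false, c=true, d=true, g=false, h=false, j=false, k=false, m=false, n=false, q=false, r=true); no atom is both obligatory and forbidden, so the set is consistent.

Consistent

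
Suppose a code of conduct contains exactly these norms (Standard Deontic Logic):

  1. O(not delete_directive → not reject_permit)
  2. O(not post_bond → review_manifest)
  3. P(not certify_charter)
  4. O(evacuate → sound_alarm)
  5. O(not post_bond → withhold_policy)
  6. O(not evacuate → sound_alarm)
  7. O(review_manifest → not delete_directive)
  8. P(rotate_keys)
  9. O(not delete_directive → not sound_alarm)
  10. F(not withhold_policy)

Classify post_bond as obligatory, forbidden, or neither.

By case analysis on evacuate: premise 4 gives O(evacuate → sound_alarm) and premise 6 gives O(not evacuate → sound_alarm), so O(sound_alarm) either way.
Premise 9 is O(not delete_directive → not sound_alarm); contrapositively O(sound_alarm → delete_directive). Since O(sound_alarm) holds, K gives O(delete_directive).
Premise 7, O(review_manifest → not delete_directive), contraposes to O(delete_directive → not review_manifest); with O(delete_directive) we get O(not review_manifest).
The contrapositive of premise 2 (O(not post_bond → review_manifest)) is O(not review_manifest → post_bond), and O(not review_manifest) is already established, so O(post_bond).
Premises 1, 3, 5, 8, 10 do not contribute to this derivation.
Hence post_bond is obligatory.

Obligatory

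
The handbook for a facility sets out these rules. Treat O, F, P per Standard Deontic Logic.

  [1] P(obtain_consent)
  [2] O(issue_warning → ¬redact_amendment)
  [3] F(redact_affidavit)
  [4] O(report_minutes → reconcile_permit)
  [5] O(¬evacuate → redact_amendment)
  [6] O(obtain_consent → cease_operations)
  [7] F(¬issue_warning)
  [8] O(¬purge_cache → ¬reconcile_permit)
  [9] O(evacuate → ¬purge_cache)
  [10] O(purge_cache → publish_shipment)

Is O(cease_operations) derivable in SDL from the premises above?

Premise 6 is O(obtain_consent → cease_operations), but O(obtain_consent) is not derivable from the premises (the permission P(obtain_consent) asserts only ¬O(¬obtain_consent), not O(obtain_consent)), so it does not yield O(cease_operations).
No other premise forces O(cease_operations). An ideal world satisfying every premise can still have cease_operations false, so O(cease_operations) is not derivable.

No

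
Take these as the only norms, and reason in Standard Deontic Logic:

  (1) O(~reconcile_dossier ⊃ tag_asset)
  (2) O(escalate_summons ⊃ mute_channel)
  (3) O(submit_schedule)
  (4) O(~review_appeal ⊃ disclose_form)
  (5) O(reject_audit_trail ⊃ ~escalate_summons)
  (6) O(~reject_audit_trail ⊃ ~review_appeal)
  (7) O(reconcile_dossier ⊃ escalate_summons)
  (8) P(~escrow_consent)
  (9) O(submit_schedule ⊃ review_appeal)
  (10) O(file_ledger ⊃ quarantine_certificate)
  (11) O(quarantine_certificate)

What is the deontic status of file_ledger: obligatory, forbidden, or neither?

Premise 10 is O(file_ledger ⊃ quarantine_certificate); even if O(quarantine_certificate) held, inferring O(file_ledger) would be affirming the consequent — invalid.
No premise or chain of K-axiom applications forces O(file_ledger), and none forces O(~file_ledger). So file_ledger is neither obligatory nor forbidden under these norms.

Neither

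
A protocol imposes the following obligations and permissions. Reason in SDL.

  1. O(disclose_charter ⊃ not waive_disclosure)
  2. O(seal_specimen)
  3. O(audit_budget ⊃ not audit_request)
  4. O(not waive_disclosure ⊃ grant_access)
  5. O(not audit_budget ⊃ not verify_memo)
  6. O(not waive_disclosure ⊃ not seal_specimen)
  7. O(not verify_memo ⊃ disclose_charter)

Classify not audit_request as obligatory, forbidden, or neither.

From premise 2 we have O(seal_specimen).
Premise 6, O(not waive_disclosure ⊃ not seal_specimen), contraposes to O(seal_specimen ⊃ waive_disclosure); with O(seal_specimen) we get O(waive_disclosure).
Premise 1 is O(disclose_charter ⊃ not waive_disclosure); contrapositively O(waive_disclosure ⊃ not disclose_charter). Since O(waive_disclosure) holds, K gives O(not disclose_charter).
Premise 7 is O(not verify_memo ⊃ disclose_charter); contrapositively O(not disclose_charter ⊃ verify_memo). Since O(not disclose_charter) holds, K gives O(verify_memo).
Premise 5, O(not audit_budget ⊃ not verify_memo), contraposes to O(verify_memo ⊃ audit_budget); with O(verify_memo) we get O(audit_budget).
Premise 3 is O(audit_budget ⊃ not audit_request); since O(audit_budget), deontic closure gives O(not audit_request).
Premise 4 does not contribute to this derivation.
Hence not audit_request is obligatory.

Obligatory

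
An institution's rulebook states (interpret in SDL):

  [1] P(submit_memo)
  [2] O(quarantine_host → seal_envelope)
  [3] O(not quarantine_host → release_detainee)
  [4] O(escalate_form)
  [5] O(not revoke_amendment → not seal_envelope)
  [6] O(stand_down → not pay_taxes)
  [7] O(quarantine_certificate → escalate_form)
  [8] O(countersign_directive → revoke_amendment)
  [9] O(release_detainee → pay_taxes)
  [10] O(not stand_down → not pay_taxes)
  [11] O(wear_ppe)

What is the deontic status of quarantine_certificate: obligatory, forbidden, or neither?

Premise 7 is O(quarantine_certificate → escalate_form); even if O(escalate_form) held, inferring O(quarantine_certificate) would be affirming the consequent — invalid.
No premise or chain of K-axiom applications forces O(quarantine_certificate), and none forces O(not quarantine_certificate). So quarantine_certificate is neither obligatory nor forbidden under these norms.

Neither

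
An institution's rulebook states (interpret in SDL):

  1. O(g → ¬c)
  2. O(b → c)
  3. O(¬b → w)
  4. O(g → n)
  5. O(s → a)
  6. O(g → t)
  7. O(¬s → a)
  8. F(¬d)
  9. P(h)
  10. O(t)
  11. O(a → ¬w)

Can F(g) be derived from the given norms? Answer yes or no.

By case analysis on ¬s: premise 7 gives O(¬s → a) and premise 5 gives O(s → a), so O(a) either way.
From O(a) and premise 11, O(a → ¬w), we obtain O(¬w).
Premise 3, O(¬b → w), contraposes to O(¬w → b); with O(¬w) we get O(b).
With premise 2, O(b → c), the K-axiom yields O(c).
Premise 1, O(g → ¬c), contraposes to O(c → ¬g); with O(c) we get O(¬g).
Premises 4, 6, 8, 9, 10 do not contribute to this derivation.
So O(¬g) holds, i.e. F(g). The claim follows.

Yes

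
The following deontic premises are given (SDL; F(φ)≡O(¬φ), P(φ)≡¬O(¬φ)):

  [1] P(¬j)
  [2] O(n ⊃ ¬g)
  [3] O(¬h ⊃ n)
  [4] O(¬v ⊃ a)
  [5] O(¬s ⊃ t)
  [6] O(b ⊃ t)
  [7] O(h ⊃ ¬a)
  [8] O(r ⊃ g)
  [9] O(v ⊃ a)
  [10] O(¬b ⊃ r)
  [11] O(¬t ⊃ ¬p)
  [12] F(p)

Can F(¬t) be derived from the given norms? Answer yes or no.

Yes

Premises 4 and 9 cover both cases: O(¬v ⊃ a) and O(v ⊃ a). Since ¬v ∨ v is a tautology, O(a) follows.
Premise 7 is O(h ⊃ ¬a); contrapositively O(a ⊃ ¬h). Since O(a) holds, K gives O(¬h).
Premise 3 is O(¬h ⊃ n); since O(¬h), deontic closure gives O(n).
From O(n) and premise 2, O(n ⊃ ¬g), we obtain O(¬g).
Premise 8, O(r ⊃ g), contraposes to O(¬g ⊃ ¬r); with O(¬g) we get O(¬r).
Premise 10, O(¬b ⊃ r), contraposes to O(¬r ⊃ b); with O(¬r) we get O(b).
From O(b) and premise 6, O(b ⊃ t), we obtain O(t).
Premises 1, 5, 11, 12 do not contribute to this derivation.
So O(t) holds, i.e. F(¬t). The claim follows.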